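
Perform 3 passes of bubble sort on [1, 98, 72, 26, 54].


Initial: [1, 98, 72, 26, 54]
Pass 1: [1, 72, 26, 54, 98] (3 swaps)
Pass 2: [1, 26, 54, 72, 98] (2 swaps)
Pass 3: [1, 26, 54, 72, 98] (0 swaps)

After 3 passes: [1, 26, 54, 72, 98]


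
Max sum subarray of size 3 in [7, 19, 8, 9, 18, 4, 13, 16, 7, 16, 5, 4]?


[0:3]: 34
[1:4]: 36
[2:5]: 35
[3:6]: 31
[4:7]: 35
[5:8]: 33
[6:9]: 36
[7:10]: 39
[8:11]: 28
[9:12]: 25

Max: 39 at [7:10]


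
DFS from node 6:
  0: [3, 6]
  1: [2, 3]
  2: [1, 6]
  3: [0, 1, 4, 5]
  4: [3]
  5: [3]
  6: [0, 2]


Visit 6, push [2, 0]
Visit 0, push [3]
Visit 3, push [5, 4, 1]
Visit 1, push [2]
Visit 2, push []
Visit 4, push []
Visit 5, push []

DFS order: [6, 0, 3, 1, 2, 4, 5]


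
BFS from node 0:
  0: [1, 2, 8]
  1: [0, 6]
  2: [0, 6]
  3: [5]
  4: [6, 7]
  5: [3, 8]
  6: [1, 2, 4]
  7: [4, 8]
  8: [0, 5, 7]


Visit 0, enqueue [1, 2, 8]
Visit 1, enqueue [6]
Visit 2, enqueue []
Visit 8, enqueue [5, 7]
Visit 6, enqueue [4]
Visit 5, enqueue [3]
Visit 7, enqueue []
Visit 4, enqueue []
Visit 3, enqueue []

BFS order: [0, 1, 2, 8, 6, 5, 7, 4, 3]


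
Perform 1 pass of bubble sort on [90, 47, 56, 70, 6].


Initial: [90, 47, 56, 70, 6]
Pass 1: [47, 56, 70, 6, 90] (4 swaps)

After 1 pass: [47, 56, 70, 6, 90]


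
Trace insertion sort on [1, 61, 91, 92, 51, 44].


Initial: [1, 61, 91, 92, 51, 44]
Insert 61: [1, 61, 91, 92, 51, 44]
Insert 91: [1, 61, 91, 92, 51, 44]
Insert 92: [1, 61, 91, 92, 51, 44]
Insert 51: [1, 51, 61, 91, 92, 44]
Insert 44: [1, 44, 51, 61, 91, 92]

Sorted: [1, 44, 51, 61, 91, 92]


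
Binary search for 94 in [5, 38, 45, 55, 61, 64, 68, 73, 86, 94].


Step 1: lo=0, hi=9, mid=4, val=61
Step 2: lo=5, hi=9, mid=7, val=73
Step 3: lo=8, hi=9, mid=8, val=86
Step 4: lo=9, hi=9, mid=9, val=94

Found at index 9


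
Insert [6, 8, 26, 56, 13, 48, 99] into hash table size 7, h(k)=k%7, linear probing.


Insert 6: h=6 -> slot 6
Insert 8: h=1 -> slot 1
Insert 26: h=5 -> slot 5
Insert 56: h=0 -> slot 0
Insert 13: h=6, 3 probes -> slot 2
Insert 48: h=6, 4 probes -> slot 3
Insert 99: h=1, 3 probes -> slot 4

Table: [56, 8, 13, 48, 99, 26, 6]


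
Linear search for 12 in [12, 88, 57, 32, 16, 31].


i=0: 12==12 found!

Found at 0, 1 comps


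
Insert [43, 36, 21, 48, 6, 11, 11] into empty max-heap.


Insert 43: [43]
Insert 36: [43, 36]
Insert 21: [43, 36, 21]
Insert 48: [48, 43, 21, 36]
Insert 6: [48, 43, 21, 36, 6]
Insert 11: [48, 43, 21, 36, 6, 11]
Insert 11: [48, 43, 21, 36, 6, 11, 11]

Final heap: [48, 43, 21, 36, 6, 11, 11]


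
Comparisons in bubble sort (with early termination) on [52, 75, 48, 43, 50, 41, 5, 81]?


Algorithm: bubble sort (with early termination)
Input: [52, 75, 48, 43, 50, 41, 5, 81]
Sorted: [5, 41, 43, 48, 50, 52, 75, 81]

28


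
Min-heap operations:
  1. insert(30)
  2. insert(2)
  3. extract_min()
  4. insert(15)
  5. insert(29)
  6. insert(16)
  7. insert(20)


insert(30) -> [30]
insert(2) -> [2, 30]
extract_min()->2, [30]
insert(15) -> [15, 30]
insert(29) -> [15, 30, 29]
insert(16) -> [15, 16, 29, 30]
insert(20) -> [15, 16, 29, 30, 20]

Final heap: [15, 16, 29, 30, 20]


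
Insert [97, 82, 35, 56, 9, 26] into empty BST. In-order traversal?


Insert 97: root
Insert 82: L from 97
Insert 35: L from 97 -> L from 82
Insert 56: L from 97 -> L from 82 -> R from 35
Insert 9: L from 97 -> L from 82 -> L from 35
Insert 26: L from 97 -> L from 82 -> L from 35 -> R from 9

In-order: [9, 26, 35, 56, 82, 97]


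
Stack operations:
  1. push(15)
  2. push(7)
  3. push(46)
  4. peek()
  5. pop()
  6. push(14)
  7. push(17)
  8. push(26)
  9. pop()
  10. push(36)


push(15) -> [15]
push(7) -> [15, 7]
push(46) -> [15, 7, 46]
peek()->46
pop()->46, [15, 7]
push(14) -> [15, 7, 14]
push(17) -> [15, 7, 14, 17]
push(26) -> [15, 7, 14, 17, 26]
pop()->26, [15, 7, 14, 17]
push(36) -> [15, 7, 14, 17, 36]

Final stack: [15, 7, 14, 17, 36]


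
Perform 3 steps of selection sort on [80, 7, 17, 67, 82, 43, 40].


Initial: [80, 7, 17, 67, 82, 43, 40]
Step 1: min=7 at 1
  Swap: [7, 80, 17, 67, 82, 43, 40]
Step 2: min=17 at 2
  Swap: [7, 17, 80, 67, 82, 43, 40]
Step 3: min=40 at 6
  Swap: [7, 17, 40, 67, 82, 43, 80]

After 3 steps: [7, 17, 40, 67, 82, 43, 80]


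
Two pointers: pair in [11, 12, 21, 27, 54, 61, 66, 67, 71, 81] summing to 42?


lo=0(11)+hi=9(81)=92
lo=0(11)+hi=8(71)=82
lo=0(11)+hi=7(67)=78
lo=0(11)+hi=6(66)=77
lo=0(11)+hi=5(61)=72
lo=0(11)+hi=4(54)=65
lo=0(11)+hi=3(27)=38
lo=1(12)+hi=3(27)=39
lo=2(21)+hi=3(27)=48

No pair found


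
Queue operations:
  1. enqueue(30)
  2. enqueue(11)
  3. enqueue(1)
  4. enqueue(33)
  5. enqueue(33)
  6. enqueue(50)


enqueue(30) -> [30]
enqueue(11) -> [30, 11]
enqueue(1) -> [30, 11, 1]
enqueue(33) -> [30, 11, 1, 33]
enqueue(33) -> [30, 11, 1, 33, 33]
enqueue(50) -> [30, 11, 1, 33, 33, 50]

Final queue: [30, 11, 1, 33, 33, 50]


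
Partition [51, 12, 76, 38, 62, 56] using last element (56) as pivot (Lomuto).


Pivot: 56
  51 <= 56: advance i (no swap)
  12 <= 56: advance i (no swap)
  38 <= 56: swap -> [51, 12, 38, 76, 62, 56]
Place pivot at 3: [51, 12, 38, 56, 62, 76]

Partitioned: [51, 12, 38, 56, 62, 76]


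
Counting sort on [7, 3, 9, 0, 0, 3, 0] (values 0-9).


Input: [7, 3, 9, 0, 0, 3, 0]
Counts: [3, 0, 0, 2, 0, 0, 0, 1, 0, 1]

Sorted: [0, 0, 0, 3, 3, 7, 9]


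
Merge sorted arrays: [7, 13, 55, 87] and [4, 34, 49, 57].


Take 4 from B
Take 7 from A
Take 13 from A
Take 34 from B
Take 49 from B
Take 55 from A
Take 57 from B

Merged: [4, 7, 13, 34, 49, 55, 57, 87]


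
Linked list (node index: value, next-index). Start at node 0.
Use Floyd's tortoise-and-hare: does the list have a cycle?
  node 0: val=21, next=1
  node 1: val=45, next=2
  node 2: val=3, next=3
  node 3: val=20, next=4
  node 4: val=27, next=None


Floyd's tortoise (slow, +1) and hare (fast, +2):
  init: slow=0, fast=0
  step 1: slow=1, fast=2
  step 2: slow=2, fast=4
  step 3: fast -> None, no cycle

Cycle: no


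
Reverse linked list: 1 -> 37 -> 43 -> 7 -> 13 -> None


Step 1: curr=1, set curr.next=prev(None) | reversed so far: 1
Step 2: curr=37, set curr.next=prev(1) | reversed so far: 37 -> 1
Step 3: curr=43, set curr.next=prev(37) | reversed so far: 43 -> 37 -> 1
Step 4: curr=7, set curr.next=prev(43) | reversed so far: 7 -> 43 -> 37 -> 1
Step 5: curr=13, set curr.next=prev(7) | reversed so far: 13 -> 7 -> 43 -> 37 -> 1

13 -> 7 -> 43 -> 37 -> 1 -> None


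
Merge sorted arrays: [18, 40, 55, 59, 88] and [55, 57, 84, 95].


Take 18 from A
Take 40 from A
Take 55 from A
Take 55 from B
Take 57 from B
Take 59 from A
Take 84 from B
Take 88 from A

Merged: [18, 40, 55, 55, 57, 59, 84, 88, 95]


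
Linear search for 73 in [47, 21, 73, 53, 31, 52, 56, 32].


i=0: 47!=73
i=1: 21!=73
i=2: 73==73 found!

Found at 2, 3 comps


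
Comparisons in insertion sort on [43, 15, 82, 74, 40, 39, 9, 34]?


Algorithm: insertion sort
Input: [43, 15, 82, 74, 40, 39, 9, 34]
Sorted: [9, 15, 34, 39, 40, 43, 74, 82]

25


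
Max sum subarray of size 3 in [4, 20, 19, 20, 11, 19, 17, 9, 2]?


[0:3]: 43
[1:4]: 59
[2:5]: 50
[3:6]: 50
[4:7]: 47
[5:8]: 45
[6:9]: 28

Max: 59 at [1:4]


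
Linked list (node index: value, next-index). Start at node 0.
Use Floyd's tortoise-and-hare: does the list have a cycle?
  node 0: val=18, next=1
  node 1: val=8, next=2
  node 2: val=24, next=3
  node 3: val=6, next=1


Floyd's tortoise (slow, +1) and hare (fast, +2):
  init: slow=0, fast=0
  step 1: slow=1, fast=2
  step 2: slow=2, fast=1
  step 3: slow=3, fast=3
  slow == fast at node 3: cycle detected

Cycle: yes


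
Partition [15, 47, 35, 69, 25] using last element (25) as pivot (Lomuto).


Pivot: 25
  15 <= 25: advance i (no swap)
Place pivot at 1: [15, 25, 35, 69, 47]

Partitioned: [15, 25, 35, 69, 47]


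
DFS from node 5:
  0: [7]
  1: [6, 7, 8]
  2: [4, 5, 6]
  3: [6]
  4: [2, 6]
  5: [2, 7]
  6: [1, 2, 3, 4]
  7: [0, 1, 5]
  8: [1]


Visit 5, push [7, 2]
Visit 2, push [6, 4]
Visit 4, push [6]
Visit 6, push [3, 1]
Visit 1, push [8, 7]
Visit 7, push [0]
Visit 0, push []
Visit 8, push []
Visit 3, push []

DFS order: [5, 2, 4, 6, 1, 7, 0, 8, 3]


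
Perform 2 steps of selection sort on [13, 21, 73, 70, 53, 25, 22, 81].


Initial: [13, 21, 73, 70, 53, 25, 22, 81]
Step 1: min=13 at 0
  Swap: [13, 21, 73, 70, 53, 25, 22, 81]
Step 2: min=21 at 1
  Swap: [13, 21, 73, 70, 53, 25, 22, 81]

After 2 steps: [13, 21, 73, 70, 53, 25, 22, 81]


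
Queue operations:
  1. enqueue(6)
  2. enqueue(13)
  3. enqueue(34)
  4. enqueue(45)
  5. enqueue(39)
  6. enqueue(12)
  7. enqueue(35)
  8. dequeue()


enqueue(6) -> [6]
enqueue(13) -> [6, 13]
enqueue(34) -> [6, 13, 34]
enqueue(45) -> [6, 13, 34, 45]
enqueue(39) -> [6, 13, 34, 45, 39]
enqueue(12) -> [6, 13, 34, 45, 39, 12]
enqueue(35) -> [6, 13, 34, 45, 39, 12, 35]
dequeue()->6, [13, 34, 45, 39, 12, 35]

Final queue: [13, 34, 45, 39, 12, 35]


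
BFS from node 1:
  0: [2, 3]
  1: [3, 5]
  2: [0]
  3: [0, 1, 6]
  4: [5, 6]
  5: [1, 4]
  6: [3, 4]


Visit 1, enqueue [3, 5]
Visit 3, enqueue [0, 6]
Visit 5, enqueue [4]
Visit 0, enqueue [2]
Visit 6, enqueue []
Visit 4, enqueue []
Visit 2, enqueue []

BFS order: [1, 3, 5, 0, 6, 4, 2]


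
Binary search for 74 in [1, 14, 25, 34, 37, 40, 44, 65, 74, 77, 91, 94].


Step 1: lo=0, hi=11, mid=5, val=40
Step 2: lo=6, hi=11, mid=8, val=74

Found at index 8


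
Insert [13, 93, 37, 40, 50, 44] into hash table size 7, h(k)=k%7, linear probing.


Insert 13: h=6 -> slot 6
Insert 93: h=2 -> slot 2
Insert 37: h=2, 1 probes -> slot 3
Insert 40: h=5 -> slot 5
Insert 50: h=1 -> slot 1
Insert 44: h=2, 2 probes -> slot 4

Table: [None, 50, 93, 37, 44, 40, 13]


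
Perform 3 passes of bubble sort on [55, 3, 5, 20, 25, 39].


Initial: [55, 3, 5, 20, 25, 39]
Pass 1: [3, 5, 20, 25, 39, 55] (5 swaps)
Pass 2: [3, 5, 20, 25, 39, 55] (0 swaps)
Pass 3: [3, 5, 20, 25, 39, 55] (0 swaps)

After 3 passes: [3, 5, 20, 25, 39, 55]


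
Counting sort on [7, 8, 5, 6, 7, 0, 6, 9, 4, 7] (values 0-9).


Input: [7, 8, 5, 6, 7, 0, 6, 9, 4, 7]
Counts: [1, 0, 0, 0, 1, 1, 2, 3, 1, 1]

Sorted: [0, 4, 5, 6, 6, 7, 7, 7, 8, 9]


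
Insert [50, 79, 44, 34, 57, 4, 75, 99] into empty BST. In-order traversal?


Insert 50: root
Insert 79: R from 50
Insert 44: L from 50
Insert 34: L from 50 -> L from 44
Insert 57: R from 50 -> L from 79
Insert 4: L from 50 -> L from 44 -> L from 34
Insert 75: R from 50 -> L from 79 -> R from 57
Insert 99: R from 50 -> R from 79

In-order: [4, 34, 44, 50, 57, 75, 79, 99]


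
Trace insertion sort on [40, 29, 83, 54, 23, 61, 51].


Initial: [40, 29, 83, 54, 23, 61, 51]
Insert 29: [29, 40, 83, 54, 23, 61, 51]
Insert 83: [29, 40, 83, 54, 23, 61, 51]
Insert 54: [29, 40, 54, 83, 23, 61, 51]
Insert 23: [23, 29, 40, 54, 83, 61, 51]
Insert 61: [23, 29, 40, 54, 61, 83, 51]
Insert 51: [23, 29, 40, 51, 54, 61, 83]

Sorted: [23, 29, 40, 51, 54, 61, 83]


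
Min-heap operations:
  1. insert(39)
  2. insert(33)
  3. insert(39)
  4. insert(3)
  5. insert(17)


insert(39) -> [39]
insert(33) -> [33, 39]
insert(39) -> [33, 39, 39]
insert(3) -> [3, 33, 39, 39]
insert(17) -> [3, 17, 39, 39, 33]

Final heap: [3, 17, 39, 39, 33]


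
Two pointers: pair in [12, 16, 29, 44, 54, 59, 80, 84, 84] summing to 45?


lo=0(12)+hi=8(84)=96
lo=0(12)+hi=7(84)=96
lo=0(12)+hi=6(80)=92
lo=0(12)+hi=5(59)=71
lo=0(12)+hi=4(54)=66
lo=0(12)+hi=3(44)=56
lo=0(12)+hi=2(29)=41
lo=1(16)+hi=2(29)=45

Yes: 16+29=45


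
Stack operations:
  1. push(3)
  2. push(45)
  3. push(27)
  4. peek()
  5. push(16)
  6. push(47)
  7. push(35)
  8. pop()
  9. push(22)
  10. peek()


push(3) -> [3]
push(45) -> [3, 45]
push(27) -> [3, 45, 27]
peek()->27
push(16) -> [3, 45, 27, 16]
push(47) -> [3, 45, 27, 16, 47]
push(35) -> [3, 45, 27, 16, 47, 35]
pop()->35, [3, 45, 27, 16, 47]
push(22) -> [3, 45, 27, 16, 47, 22]
peek()->22

Final stack: [3, 45, 27, 16, 47, 22]


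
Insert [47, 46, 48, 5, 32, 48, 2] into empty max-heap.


Insert 47: [47]
Insert 46: [47, 46]
Insert 48: [48, 46, 47]
Insert 5: [48, 46, 47, 5]
Insert 32: [48, 46, 47, 5, 32]
Insert 48: [48, 46, 48, 5, 32, 47]
Insert 2: [48, 46, 48, 5, 32, 47, 2]

Final heap: [48, 46, 48, 5, 32, 47, 2]


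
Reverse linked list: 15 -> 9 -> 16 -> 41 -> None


Step 1: curr=15, set curr.next=prev(None) | reversed so far: 15
Step 2: curr=9, set curr.next=prev(15) | reversed so far: 9 -> 15
Step 3: curr=16, set curr.next=prev(9) | reversed so far: 16 -> 9 -> 15
Step 4: curr=41, set curr.next=prev(16) | reversed so far: 41 -> 16 -> 9 -> 15

41 -> 16 -> 9 -> 15 -> None


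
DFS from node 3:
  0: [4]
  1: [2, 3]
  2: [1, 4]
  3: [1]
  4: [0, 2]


Visit 3, push [1]
Visit 1, push [2]
Visit 2, push [4]
Visit 4, push [0]
Visit 0, push []

DFS order: [3, 1, 2, 4, 0]


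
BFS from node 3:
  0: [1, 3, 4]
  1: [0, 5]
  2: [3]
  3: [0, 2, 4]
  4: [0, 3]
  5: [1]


Visit 3, enqueue [0, 2, 4]
Visit 0, enqueue [1]
Visit 2, enqueue []
Visit 4, enqueue []
Visit 1, enqueue [5]
Visit 5, enqueue []

BFS order: [3, 0, 2, 4, 1, 5]


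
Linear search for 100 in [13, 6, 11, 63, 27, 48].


i=0: 13!=100
i=1: 6!=100
i=2: 11!=100
i=3: 63!=100
i=4: 27!=100
i=5: 48!=100

Not found, 6 comps


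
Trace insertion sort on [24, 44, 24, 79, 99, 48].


Initial: [24, 44, 24, 79, 99, 48]
Insert 44: [24, 44, 24, 79, 99, 48]
Insert 24: [24, 24, 44, 79, 99, 48]
Insert 79: [24, 24, 44, 79, 99, 48]
Insert 99: [24, 24, 44, 79, 99, 48]
Insert 48: [24, 24, 44, 48, 79, 99]

Sorted: [24, 24, 44, 48, 79, 99]


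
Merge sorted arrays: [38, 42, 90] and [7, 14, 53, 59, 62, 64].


Take 7 from B
Take 14 from B
Take 38 from A
Take 42 from A
Take 53 from B
Take 59 from B
Take 62 from B
Take 64 from B

Merged: [7, 14, 38, 42, 53, 59, 62, 64, 90]


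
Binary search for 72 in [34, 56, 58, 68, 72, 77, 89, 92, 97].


Step 1: lo=0, hi=8, mid=4, val=72

Found at index 4


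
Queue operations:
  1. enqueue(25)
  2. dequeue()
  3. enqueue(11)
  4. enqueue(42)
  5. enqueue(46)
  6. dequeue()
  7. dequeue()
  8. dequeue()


enqueue(25) -> [25]
dequeue()->25, []
enqueue(11) -> [11]
enqueue(42) -> [11, 42]
enqueue(46) -> [11, 42, 46]
dequeue()->11, [42, 46]
dequeue()->42, [46]
dequeue()->46, []

Final queue: []


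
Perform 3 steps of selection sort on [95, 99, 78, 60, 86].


Initial: [95, 99, 78, 60, 86]
Step 1: min=60 at 3
  Swap: [60, 99, 78, 95, 86]
Step 2: min=78 at 2
  Swap: [60, 78, 99, 95, 86]
Step 3: min=86 at 4
  Swap: [60, 78, 86, 95, 99]

After 3 steps: [60, 78, 86, 95, 99]


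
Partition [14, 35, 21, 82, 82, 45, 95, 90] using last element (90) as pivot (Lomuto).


Pivot: 90
  14 <= 90: advance i (no swap)
  35 <= 90: advance i (no swap)
  21 <= 90: advance i (no swap)
  82 <= 90: advance i (no swap)
  82 <= 90: advance i (no swap)
  45 <= 90: advance i (no swap)
Place pivot at 6: [14, 35, 21, 82, 82, 45, 90, 95]

Partitioned: [14, 35, 21, 82, 82, 45, 90, 95]


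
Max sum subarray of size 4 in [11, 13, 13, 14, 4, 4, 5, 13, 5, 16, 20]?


[0:4]: 51
[1:5]: 44
[2:6]: 35
[3:7]: 27
[4:8]: 26
[5:9]: 27
[6:10]: 39
[7:11]: 54

Max: 54 at [7:11]


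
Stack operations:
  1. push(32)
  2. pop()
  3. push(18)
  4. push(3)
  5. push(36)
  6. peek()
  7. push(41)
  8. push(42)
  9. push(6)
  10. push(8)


push(32) -> [32]
pop()->32, []
push(18) -> [18]
push(3) -> [18, 3]
push(36) -> [18, 3, 36]
peek()->36
push(41) -> [18, 3, 36, 41]
push(42) -> [18, 3, 36, 41, 42]
push(6) -> [18, 3, 36, 41, 42, 6]
push(8) -> [18, 3, 36, 41, 42, 6, 8]

Final stack: [18, 3, 36, 41, 42, 6, 8]


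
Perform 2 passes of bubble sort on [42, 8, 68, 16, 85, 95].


Initial: [42, 8, 68, 16, 85, 95]
Pass 1: [8, 42, 16, 68, 85, 95] (2 swaps)
Pass 2: [8, 16, 42, 68, 85, 95] (1 swaps)

After 2 passes: [8, 16, 42, 68, 85, 95]


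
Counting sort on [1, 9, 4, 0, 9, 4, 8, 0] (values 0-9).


Input: [1, 9, 4, 0, 9, 4, 8, 0]
Counts: [2, 1, 0, 0, 2, 0, 0, 0, 1, 2]

Sorted: [0, 0, 1, 4, 4, 8, 9, 9]


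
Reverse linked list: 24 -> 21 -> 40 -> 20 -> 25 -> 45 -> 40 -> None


Step 1: curr=24, set curr.next=prev(None) | reversed so far: 24
Step 2: curr=21, set curr.next=prev(24) | reversed so far: 21 -> 24
Step 3: curr=40, set curr.next=prev(21) | reversed so far: 40 -> 21 -> 24
Step 4: curr=20, set curr.next=prev(40) | reversed so far: 20 -> 40 -> 21 -> 24
Step 5: curr=25, set curr.next=prev(20) | reversed so far: 25 -> 20 -> 40 -> 21 -> 24
Step 6: curr=45, set curr.next=prev(25) | reversed so far: 45 -> 25 -> 20 -> 40 -> 21 -> 24
Step 7: curr=40, set curr.next=prev(45) | reversed so far: 40 -> 45 -> 25 -> 20 -> 40 -> 21 -> 24

40 -> 45 -> 25 -> 20 -> 40 -> 21 -> 24 -> None


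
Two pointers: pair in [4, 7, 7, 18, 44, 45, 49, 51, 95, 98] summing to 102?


lo=0(4)+hi=9(98)=102

Yes: 4+98=102


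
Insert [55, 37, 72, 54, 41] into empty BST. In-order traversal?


Insert 55: root
Insert 37: L from 55
Insert 72: R from 55
Insert 54: L from 55 -> R from 37
Insert 41: L from 55 -> R from 37 -> L from 54

In-order: [37, 41, 54, 55, 72]


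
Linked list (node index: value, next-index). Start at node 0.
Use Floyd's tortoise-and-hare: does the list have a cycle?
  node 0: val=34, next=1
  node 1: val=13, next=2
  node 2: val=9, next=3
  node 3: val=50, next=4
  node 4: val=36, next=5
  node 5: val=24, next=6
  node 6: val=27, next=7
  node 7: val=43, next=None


Floyd's tortoise (slow, +1) and hare (fast, +2):
  init: slow=0, fast=0
  step 1: slow=1, fast=2
  step 2: slow=2, fast=4
  step 3: slow=3, fast=6
  step 4: fast 6->7->None, no cycle

Cycle: no


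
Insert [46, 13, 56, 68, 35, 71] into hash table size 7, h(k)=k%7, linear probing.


Insert 46: h=4 -> slot 4
Insert 13: h=6 -> slot 6
Insert 56: h=0 -> slot 0
Insert 68: h=5 -> slot 5
Insert 35: h=0, 1 probes -> slot 1
Insert 71: h=1, 1 probes -> slot 2

Table: [56, 35, 71, None, 46, 68, 13]


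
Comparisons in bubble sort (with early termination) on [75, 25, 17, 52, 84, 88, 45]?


Algorithm: bubble sort (with early termination)
Input: [75, 25, 17, 52, 84, 88, 45]
Sorted: [17, 25, 45, 52, 75, 84, 88]

20


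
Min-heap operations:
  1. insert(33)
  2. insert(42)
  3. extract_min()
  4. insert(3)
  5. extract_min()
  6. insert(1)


insert(33) -> [33]
insert(42) -> [33, 42]
extract_min()->33, [42]
insert(3) -> [3, 42]
extract_min()->3, [42]
insert(1) -> [1, 42]

Final heap: [1, 42]


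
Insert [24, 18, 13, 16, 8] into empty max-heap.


Insert 24: [24]
Insert 18: [24, 18]
Insert 13: [24, 18, 13]
Insert 16: [24, 18, 13, 16]
Insert 8: [24, 18, 13, 16, 8]

Final heap: [24, 18, 13, 16, 8]


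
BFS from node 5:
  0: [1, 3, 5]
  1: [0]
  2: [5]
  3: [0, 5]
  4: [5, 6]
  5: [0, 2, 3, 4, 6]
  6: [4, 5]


Visit 5, enqueue [0, 2, 3, 4, 6]
Visit 0, enqueue [1]
Visit 2, enqueue []
Visit 3, enqueue []
Visit 4, enqueue []
Visit 6, enqueue []
Visit 1, enqueue []

BFS order: [5, 0, 2, 3, 4, 6, 1]


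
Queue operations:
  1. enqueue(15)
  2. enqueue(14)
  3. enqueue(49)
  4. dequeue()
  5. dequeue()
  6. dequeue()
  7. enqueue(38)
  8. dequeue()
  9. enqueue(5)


enqueue(15) -> [15]
enqueue(14) -> [15, 14]
enqueue(49) -> [15, 14, 49]
dequeue()->15, [14, 49]
dequeue()->14, [49]
dequeue()->49, []
enqueue(38) -> [38]
dequeue()->38, []
enqueue(5) -> [5]

Final queue: [5]


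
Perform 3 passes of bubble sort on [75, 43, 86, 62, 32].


Initial: [75, 43, 86, 62, 32]
Pass 1: [43, 75, 62, 32, 86] (3 swaps)
Pass 2: [43, 62, 32, 75, 86] (2 swaps)
Pass 3: [43, 32, 62, 75, 86] (1 swaps)

After 3 passes: [43, 32, 62, 75, 86]


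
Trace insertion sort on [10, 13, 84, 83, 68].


Initial: [10, 13, 84, 83, 68]
Insert 13: [10, 13, 84, 83, 68]
Insert 84: [10, 13, 84, 83, 68]
Insert 83: [10, 13, 83, 84, 68]
Insert 68: [10, 13, 68, 83, 84]

Sorted: [10, 13, 68, 83, 84]


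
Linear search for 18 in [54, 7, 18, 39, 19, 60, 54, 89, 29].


i=0: 54!=18
i=1: 7!=18
i=2: 18==18 found!

Found at 2, 3 comps


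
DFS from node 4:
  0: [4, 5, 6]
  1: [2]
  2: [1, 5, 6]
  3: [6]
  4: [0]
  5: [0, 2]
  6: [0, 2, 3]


Visit 4, push [0]
Visit 0, push [6, 5]
Visit 5, push [2]
Visit 2, push [6, 1]
Visit 1, push []
Visit 6, push [3]
Visit 3, push []

DFS order: [4, 0, 5, 2, 1, 6, 3]


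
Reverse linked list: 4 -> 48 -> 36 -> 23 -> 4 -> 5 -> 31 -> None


Step 1: curr=4, set curr.next=prev(None) | reversed so far: 4
Step 2: curr=48, set curr.next=prev(4) | reversed so far: 48 -> 4
Step 3: curr=36, set curr.next=prev(48) | reversed so far: 36 -> 48 -> 4
Step 4: curr=23, set curr.next=prev(36) | reversed so far: 23 -> 36 -> 48 -> 4
Step 5: curr=4, set curr.next=prev(23) | reversed so far: 4 -> 23 -> 36 -> 48 -> 4
Step 6: curr=5, set curr.next=prev(4) | reversed so far: 5 -> 4 -> 23 -> 36 -> 48 -> 4
Step 7: curr=31, set curr.next=prev(5) | reversed so far: 31 -> 5 -> 4 -> 23 -> 36 -> 48 -> 4

31 -> 5 -> 4 -> 23 -> 36 -> 48 -> 4 -> None


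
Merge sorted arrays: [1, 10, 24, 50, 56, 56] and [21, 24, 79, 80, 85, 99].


Take 1 from A
Take 10 from A
Take 21 from B
Take 24 from A
Take 24 from B
Take 50 from A
Take 56 from A
Take 56 from A

Merged: [1, 10, 21, 24, 24, 50, 56, 56, 79, 80, 85, 99]


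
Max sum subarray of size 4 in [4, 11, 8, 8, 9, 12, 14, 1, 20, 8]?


[0:4]: 31
[1:5]: 36
[2:6]: 37
[3:7]: 43
[4:8]: 36
[5:9]: 47
[6:10]: 43

Max: 47 at [5:9]


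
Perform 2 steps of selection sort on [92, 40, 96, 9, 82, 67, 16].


Initial: [92, 40, 96, 9, 82, 67, 16]
Step 1: min=9 at 3
  Swap: [9, 40, 96, 92, 82, 67, 16]
Step 2: min=16 at 6
  Swap: [9, 16, 96, 92, 82, 67, 40]

After 2 steps: [9, 16, 96, 92, 82, 67, 40]


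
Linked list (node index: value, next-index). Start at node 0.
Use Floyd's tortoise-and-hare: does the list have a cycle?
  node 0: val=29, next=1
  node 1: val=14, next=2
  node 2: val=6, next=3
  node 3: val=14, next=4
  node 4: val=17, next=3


Floyd's tortoise (slow, +1) and hare (fast, +2):
  init: slow=0, fast=0
  step 1: slow=1, fast=2
  step 2: slow=2, fast=4
  step 3: slow=3, fast=4
  step 4: slow=4, fast=4
  slow == fast at node 4: cycle detected

Cycle: yes


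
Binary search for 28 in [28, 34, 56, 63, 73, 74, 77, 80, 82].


Step 1: lo=0, hi=8, mid=4, val=73
Step 2: lo=0, hi=3, mid=1, val=34
Step 3: lo=0, hi=0, mid=0, val=28

Found at index 0


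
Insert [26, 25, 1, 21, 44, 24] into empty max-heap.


Insert 26: [26]
Insert 25: [26, 25]
Insert 1: [26, 25, 1]
Insert 21: [26, 25, 1, 21]
Insert 44: [44, 26, 1, 21, 25]
Insert 24: [44, 26, 24, 21, 25, 1]

Final heap: [44, 26, 24, 21, 25, 1]


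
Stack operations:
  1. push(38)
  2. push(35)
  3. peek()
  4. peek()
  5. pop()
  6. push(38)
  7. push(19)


push(38) -> [38]
push(35) -> [38, 35]
peek()->35
peek()->35
pop()->35, [38]
push(38) -> [38, 38]
push(19) -> [38, 38, 19]

Final stack: [38, 38, 19]


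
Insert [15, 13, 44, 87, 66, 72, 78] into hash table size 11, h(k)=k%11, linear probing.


Insert 15: h=4 -> slot 4
Insert 13: h=2 -> slot 2
Insert 44: h=0 -> slot 0
Insert 87: h=10 -> slot 10
Insert 66: h=0, 1 probes -> slot 1
Insert 72: h=6 -> slot 6
Insert 78: h=1, 2 probes -> slot 3

Table: [44, 66, 13, 78, 15, None, 72, None, None, None, 87]


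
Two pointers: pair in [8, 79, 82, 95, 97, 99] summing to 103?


lo=0(8)+hi=5(99)=107
lo=0(8)+hi=4(97)=105
lo=0(8)+hi=3(95)=103

Yes: 8+95=103


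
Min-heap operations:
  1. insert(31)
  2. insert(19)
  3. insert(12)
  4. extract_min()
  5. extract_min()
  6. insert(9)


insert(31) -> [31]
insert(19) -> [19, 31]
insert(12) -> [12, 31, 19]
extract_min()->12, [19, 31]
extract_min()->19, [31]
insert(9) -> [9, 31]

Final heap: [9, 31]


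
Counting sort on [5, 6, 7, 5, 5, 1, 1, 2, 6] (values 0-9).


Input: [5, 6, 7, 5, 5, 1, 1, 2, 6]
Counts: [0, 2, 1, 0, 0, 3, 2, 1, 0, 0]

Sorted: [1, 1, 2, 5, 5, 5, 6, 6, 7]


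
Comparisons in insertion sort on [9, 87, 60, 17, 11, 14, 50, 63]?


Algorithm: insertion sort
Input: [9, 87, 60, 17, 11, 14, 50, 63]
Sorted: [9, 11, 14, 17, 50, 60, 63, 87]

19


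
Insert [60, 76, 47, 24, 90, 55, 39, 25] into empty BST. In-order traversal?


Insert 60: root
Insert 76: R from 60
Insert 47: L from 60
Insert 24: L from 60 -> L from 47
Insert 90: R from 60 -> R from 76
Insert 55: L from 60 -> R from 47
Insert 39: L from 60 -> L from 47 -> R from 24
Insert 25: L from 60 -> L from 47 -> R from 24 -> L from 39

In-order: [24, 25, 39, 47, 55, 60, 76, 90]


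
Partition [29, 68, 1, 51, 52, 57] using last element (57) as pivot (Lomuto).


Pivot: 57
  29 <= 57: advance i (no swap)
  1 <= 57: swap -> [29, 1, 68, 51, 52, 57]
  51 <= 57: swap -> [29, 1, 51, 68, 52, 57]
  52 <= 57: swap -> [29, 1, 51, 52, 68, 57]
Place pivot at 4: [29, 1, 51, 52, 57, 68]

Partitioned: [29, 1, 51, 52, 57, 68]


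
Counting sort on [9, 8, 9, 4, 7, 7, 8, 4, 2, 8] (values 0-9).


Input: [9, 8, 9, 4, 7, 7, 8, 4, 2, 8]
Counts: [0, 0, 1, 0, 2, 0, 0, 2, 3, 2]

Sorted: [2, 4, 4, 7, 7, 8, 8, 8, 9, 9]


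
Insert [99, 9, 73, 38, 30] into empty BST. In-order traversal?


Insert 99: root
Insert 9: L from 99
Insert 73: L from 99 -> R from 9
Insert 38: L from 99 -> R from 9 -> L from 73
Insert 30: L from 99 -> R from 9 -> L from 73 -> L from 38

In-order: [9, 30, 38, 73, 99]


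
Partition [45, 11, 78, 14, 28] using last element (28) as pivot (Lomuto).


Pivot: 28
  11 <= 28: swap -> [11, 45, 78, 14, 28]
  14 <= 28: swap -> [11, 14, 78, 45, 28]
Place pivot at 2: [11, 14, 28, 45, 78]

Partitioned: [11, 14, 28, 45, 78]


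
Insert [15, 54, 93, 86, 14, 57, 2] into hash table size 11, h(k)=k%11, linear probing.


Insert 15: h=4 -> slot 4
Insert 54: h=10 -> slot 10
Insert 93: h=5 -> slot 5
Insert 86: h=9 -> slot 9
Insert 14: h=3 -> slot 3
Insert 57: h=2 -> slot 2
Insert 2: h=2, 4 probes -> slot 6

Table: [None, None, 57, 14, 15, 93, 2, None, None, 86, 54]


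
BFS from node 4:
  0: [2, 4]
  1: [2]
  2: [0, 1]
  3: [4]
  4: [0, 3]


Visit 4, enqueue [0, 3]
Visit 0, enqueue [2]
Visit 3, enqueue []
Visit 2, enqueue [1]
Visit 1, enqueue []

BFS order: [4, 0, 3, 2, 1]


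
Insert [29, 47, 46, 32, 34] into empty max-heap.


Insert 29: [29]
Insert 47: [47, 29]
Insert 46: [47, 29, 46]
Insert 32: [47, 32, 46, 29]
Insert 34: [47, 34, 46, 29, 32]

Final heap: [47, 34, 46, 29, 32]


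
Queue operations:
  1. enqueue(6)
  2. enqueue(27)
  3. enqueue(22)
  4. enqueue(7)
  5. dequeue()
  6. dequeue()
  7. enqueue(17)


enqueue(6) -> [6]
enqueue(27) -> [6, 27]
enqueue(22) -> [6, 27, 22]
enqueue(7) -> [6, 27, 22, 7]
dequeue()->6, [27, 22, 7]
dequeue()->27, [22, 7]
enqueue(17) -> [22, 7, 17]

Final queue: [22, 7, 17]


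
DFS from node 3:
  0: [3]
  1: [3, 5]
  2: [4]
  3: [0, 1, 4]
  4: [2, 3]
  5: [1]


Visit 3, push [4, 1, 0]
Visit 0, push []
Visit 1, push [5]
Visit 5, push []
Visit 4, push [2]
Visit 2, push []

DFS order: [3, 0, 1, 5, 4, 2]


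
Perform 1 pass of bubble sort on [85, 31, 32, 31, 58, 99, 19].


Initial: [85, 31, 32, 31, 58, 99, 19]
Pass 1: [31, 32, 31, 58, 85, 19, 99] (5 swaps)

After 1 pass: [31, 32, 31, 58, 85, 19, 99]


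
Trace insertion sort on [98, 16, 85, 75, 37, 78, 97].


Initial: [98, 16, 85, 75, 37, 78, 97]
Insert 16: [16, 98, 85, 75, 37, 78, 97]
Insert 85: [16, 85, 98, 75, 37, 78, 97]
Insert 75: [16, 75, 85, 98, 37, 78, 97]
Insert 37: [16, 37, 75, 85, 98, 78, 97]
Insert 78: [16, 37, 75, 78, 85, 98, 97]
Insert 97: [16, 37, 75, 78, 85, 97, 98]

Sorted: [16, 37, 75, 78, 85, 97, 98]


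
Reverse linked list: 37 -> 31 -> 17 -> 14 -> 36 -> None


Step 1: curr=37, set curr.next=prev(None) | reversed so far: 37
Step 2: curr=31, set curr.next=prev(37) | reversed so far: 31 -> 37
Step 3: curr=17, set curr.next=prev(31) | reversed so far: 17 -> 31 -> 37
Step 4: curr=14, set curr.next=prev(17) | reversed so far: 14 -> 17 -> 31 -> 37
Step 5: curr=36, set curr.next=prev(14) | reversed so far: 36 -> 14 -> 17 -> 31 -> 37

36 -> 14 -> 17 -> 31 -> 37 -> None


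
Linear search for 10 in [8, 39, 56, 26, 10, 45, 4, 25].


i=0: 8!=10
i=1: 39!=10
i=2: 56!=10
i=3: 26!=10
i=4: 10==10 found!

Found at 4, 5 comps


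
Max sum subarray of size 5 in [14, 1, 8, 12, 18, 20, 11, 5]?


[0:5]: 53
[1:6]: 59
[2:7]: 69
[3:8]: 66

Max: 69 at [2:7]


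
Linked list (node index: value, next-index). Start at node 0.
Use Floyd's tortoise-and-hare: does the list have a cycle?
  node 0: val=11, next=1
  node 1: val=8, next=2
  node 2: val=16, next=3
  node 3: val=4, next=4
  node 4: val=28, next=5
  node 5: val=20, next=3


Floyd's tortoise (slow, +1) and hare (fast, +2):
  init: slow=0, fast=0
  step 1: slow=1, fast=2
  step 2: slow=2, fast=4
  step 3: slow=3, fast=3
  slow == fast at node 3: cycle detected

Cycle: yes


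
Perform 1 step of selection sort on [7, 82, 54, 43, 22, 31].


Initial: [7, 82, 54, 43, 22, 31]
Step 1: min=7 at 0
  Swap: [7, 82, 54, 43, 22, 31]

After 1 step: [7, 82, 54, 43, 22, 31]


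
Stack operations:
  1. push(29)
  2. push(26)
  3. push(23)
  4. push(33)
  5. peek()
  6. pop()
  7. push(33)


push(29) -> [29]
push(26) -> [29, 26]
push(23) -> [29, 26, 23]
push(33) -> [29, 26, 23, 33]
peek()->33
pop()->33, [29, 26, 23]
push(33) -> [29, 26, 23, 33]

Final stack: [29, 26, 23, 33]


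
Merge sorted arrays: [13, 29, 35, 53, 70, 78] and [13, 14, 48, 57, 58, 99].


Take 13 from A
Take 13 from B
Take 14 from B
Take 29 from A
Take 35 from A
Take 48 from B
Take 53 from A
Take 57 from B
Take 58 from B
Take 70 from A
Take 78 from A

Merged: [13, 13, 14, 29, 35, 48, 53, 57, 58, 70, 78, 99]


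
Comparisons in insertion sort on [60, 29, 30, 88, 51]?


Algorithm: insertion sort
Input: [60, 29, 30, 88, 51]
Sorted: [29, 30, 51, 60, 88]

7


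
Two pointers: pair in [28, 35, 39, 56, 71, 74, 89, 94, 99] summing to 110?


lo=0(28)+hi=8(99)=127
lo=0(28)+hi=7(94)=122
lo=0(28)+hi=6(89)=117
lo=0(28)+hi=5(74)=102
lo=1(35)+hi=5(74)=109
lo=2(39)+hi=5(74)=113
lo=2(39)+hi=4(71)=110

Yes: 39+71=110


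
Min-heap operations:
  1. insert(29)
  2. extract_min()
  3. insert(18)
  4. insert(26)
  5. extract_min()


insert(29) -> [29]
extract_min()->29, []
insert(18) -> [18]
insert(26) -> [18, 26]
extract_min()->18, [26]

Final heap: [26]


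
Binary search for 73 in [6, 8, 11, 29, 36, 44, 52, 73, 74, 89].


Step 1: lo=0, hi=9, mid=4, val=36
Step 2: lo=5, hi=9, mid=7, val=73

Found at index 7


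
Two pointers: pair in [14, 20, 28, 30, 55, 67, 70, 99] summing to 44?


lo=0(14)+hi=7(99)=113
lo=0(14)+hi=6(70)=84
lo=0(14)+hi=5(67)=81
lo=0(14)+hi=4(55)=69
lo=0(14)+hi=3(30)=44

Yes: 14+30=44


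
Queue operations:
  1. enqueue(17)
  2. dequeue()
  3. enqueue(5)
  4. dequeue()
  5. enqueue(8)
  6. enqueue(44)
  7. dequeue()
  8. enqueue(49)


enqueue(17) -> [17]
dequeue()->17, []
enqueue(5) -> [5]
dequeue()->5, []
enqueue(8) -> [8]
enqueue(44) -> [8, 44]
dequeue()->8, [44]
enqueue(49) -> [44, 49]

Final queue: [44, 49]


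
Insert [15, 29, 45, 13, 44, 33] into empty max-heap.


Insert 15: [15]
Insert 29: [29, 15]
Insert 45: [45, 15, 29]
Insert 13: [45, 15, 29, 13]
Insert 44: [45, 44, 29, 13, 15]
Insert 33: [45, 44, 33, 13, 15, 29]

Final heap: [45, 44, 33, 13, 15, 29]


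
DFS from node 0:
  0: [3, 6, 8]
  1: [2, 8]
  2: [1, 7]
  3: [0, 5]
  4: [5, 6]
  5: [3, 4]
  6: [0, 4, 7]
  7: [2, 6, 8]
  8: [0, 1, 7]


Visit 0, push [8, 6, 3]
Visit 3, push [5]
Visit 5, push [4]
Visit 4, push [6]
Visit 6, push [7]
Visit 7, push [8, 2]
Visit 2, push [1]
Visit 1, push [8]
Visit 8, push []

DFS order: [0, 3, 5, 4, 6, 7, 2, 1, 8]


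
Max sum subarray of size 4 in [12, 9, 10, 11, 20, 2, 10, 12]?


[0:4]: 42
[1:5]: 50
[2:6]: 43
[3:7]: 43
[4:8]: 44

Max: 50 at [1:5]


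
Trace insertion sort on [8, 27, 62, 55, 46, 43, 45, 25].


Initial: [8, 27, 62, 55, 46, 43, 45, 25]
Insert 27: [8, 27, 62, 55, 46, 43, 45, 25]
Insert 62: [8, 27, 62, 55, 46, 43, 45, 25]
Insert 55: [8, 27, 55, 62, 46, 43, 45, 25]
Insert 46: [8, 27, 46, 55, 62, 43, 45, 25]
Insert 43: [8, 27, 43, 46, 55, 62, 45, 25]
Insert 45: [8, 27, 43, 45, 46, 55, 62, 25]
Insert 25: [8, 25, 27, 43, 45, 46, 55, 62]

Sorted: [8, 25, 27, 43, 45, 46, 55, 62]


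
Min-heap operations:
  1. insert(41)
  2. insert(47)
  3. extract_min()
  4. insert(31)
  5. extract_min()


insert(41) -> [41]
insert(47) -> [41, 47]
extract_min()->41, [47]
insert(31) -> [31, 47]
extract_min()->31, [47]

Final heap: [47]


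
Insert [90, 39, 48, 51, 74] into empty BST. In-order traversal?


Insert 90: root
Insert 39: L from 90
Insert 48: L from 90 -> R from 39
Insert 51: L from 90 -> R from 39 -> R from 48
Insert 74: L from 90 -> R from 39 -> R from 48 -> R from 51

In-order: [39, 48, 51, 74, 90]


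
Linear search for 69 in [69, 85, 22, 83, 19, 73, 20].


i=0: 69==69 found!

Found at 0, 1 comps


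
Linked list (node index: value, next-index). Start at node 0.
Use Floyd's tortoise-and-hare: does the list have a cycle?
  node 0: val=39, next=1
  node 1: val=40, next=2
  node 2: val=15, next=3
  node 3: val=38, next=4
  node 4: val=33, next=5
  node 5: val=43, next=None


Floyd's tortoise (slow, +1) and hare (fast, +2):
  init: slow=0, fast=0
  step 1: slow=1, fast=2
  step 2: slow=2, fast=4
  step 3: fast 4->5->None, no cycle

Cycle: no


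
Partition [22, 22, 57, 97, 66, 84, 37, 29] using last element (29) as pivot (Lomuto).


Pivot: 29
  22 <= 29: advance i (no swap)
  22 <= 29: advance i (no swap)
Place pivot at 2: [22, 22, 29, 97, 66, 84, 37, 57]

Partitioned: [22, 22, 29, 97, 66, 84, 37, 57]


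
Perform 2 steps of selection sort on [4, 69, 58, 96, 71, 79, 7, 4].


Initial: [4, 69, 58, 96, 71, 79, 7, 4]
Step 1: min=4 at 0
  Swap: [4, 69, 58, 96, 71, 79, 7, 4]
Step 2: min=4 at 7
  Swap: [4, 4, 58, 96, 71, 79, 7, 69]

After 2 steps: [4, 4, 58, 96, 71, 79, 7, 69]


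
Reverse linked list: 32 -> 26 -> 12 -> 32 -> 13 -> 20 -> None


Step 1: curr=32, set curr.next=prev(None) | reversed so far: 32
Step 2: curr=26, set curr.next=prev(32) | reversed so far: 26 -> 32
Step 3: curr=12, set curr.next=prev(26) | reversed so far: 12 -> 26 -> 32
Step 4: curr=32, set curr.next=prev(12) | reversed so far: 32 -> 12 -> 26 -> 32
Step 5: curr=13, set curr.next=prev(32) | reversed so far: 13 -> 32 -> 12 -> 26 -> 32
Step 6: curr=20, set curr.next=prev(13) | reversed so far: 20 -> 13 -> 32 -> 12 -> 26 -> 32

20 -> 13 -> 32 -> 12 -> 26 -> 32 -> None


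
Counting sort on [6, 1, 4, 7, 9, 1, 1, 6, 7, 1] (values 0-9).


Input: [6, 1, 4, 7, 9, 1, 1, 6, 7, 1]
Counts: [0, 4, 0, 0, 1, 0, 2, 2, 0, 1]

Sorted: [1, 1, 1, 1, 4, 6, 6, 7, 7, 9]


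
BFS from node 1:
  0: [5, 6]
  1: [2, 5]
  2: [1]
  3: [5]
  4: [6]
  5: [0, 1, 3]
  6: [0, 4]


Visit 1, enqueue [2, 5]
Visit 2, enqueue []
Visit 5, enqueue [0, 3]
Visit 0, enqueue [6]
Visit 3, enqueue []
Visit 6, enqueue [4]
Visit 4, enqueue []

BFS order: [1, 2, 5, 0, 3, 6, 4]


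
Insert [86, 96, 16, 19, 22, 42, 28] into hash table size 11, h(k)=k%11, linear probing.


Insert 86: h=9 -> slot 9
Insert 96: h=8 -> slot 8
Insert 16: h=5 -> slot 5
Insert 19: h=8, 2 probes -> slot 10
Insert 22: h=0 -> slot 0
Insert 42: h=9, 3 probes -> slot 1
Insert 28: h=6 -> slot 6

Table: [22, 42, None, None, None, 16, 28, None, 96, 86, 19]


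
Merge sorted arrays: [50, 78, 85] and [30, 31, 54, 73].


Take 30 from B
Take 31 from B
Take 50 from A
Take 54 from B
Take 73 from B

Merged: [30, 31, 50, 54, 73, 78, 85]


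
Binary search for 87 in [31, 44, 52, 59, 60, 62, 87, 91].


Step 1: lo=0, hi=7, mid=3, val=59
Step 2: lo=4, hi=7, mid=5, val=62
Step 3: lo=6, hi=7, mid=6, val=87

Found at index 6


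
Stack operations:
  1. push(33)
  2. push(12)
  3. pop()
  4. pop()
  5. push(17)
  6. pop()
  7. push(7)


push(33) -> [33]
push(12) -> [33, 12]
pop()->12, [33]
pop()->33, []
push(17) -> [17]
pop()->17, []
push(7) -> [7]

Final stack: [7]


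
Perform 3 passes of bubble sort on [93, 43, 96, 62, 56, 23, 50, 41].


Initial: [93, 43, 96, 62, 56, 23, 50, 41]
Pass 1: [43, 93, 62, 56, 23, 50, 41, 96] (6 swaps)
Pass 2: [43, 62, 56, 23, 50, 41, 93, 96] (5 swaps)
Pass 3: [43, 56, 23, 50, 41, 62, 93, 96] (4 swaps)

After 3 passes: [43, 56, 23, 50, 41, 62, 93, 96]


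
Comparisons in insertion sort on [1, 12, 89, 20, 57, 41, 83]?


Algorithm: insertion sort
Input: [1, 12, 89, 20, 57, 41, 83]
Sorted: [1, 12, 20, 41, 57, 83, 89]

11


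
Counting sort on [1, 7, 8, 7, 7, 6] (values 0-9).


Input: [1, 7, 8, 7, 7, 6]
Counts: [0, 1, 0, 0, 0, 0, 1, 3, 1, 0]

Sorted: [1, 6, 7, 7, 7, 8]


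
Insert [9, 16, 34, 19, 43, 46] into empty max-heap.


Insert 9: [9]
Insert 16: [16, 9]
Insert 34: [34, 9, 16]
Insert 19: [34, 19, 16, 9]
Insert 43: [43, 34, 16, 9, 19]
Insert 46: [46, 34, 43, 9, 19, 16]

Final heap: [46, 34, 43, 9, 19, 16]


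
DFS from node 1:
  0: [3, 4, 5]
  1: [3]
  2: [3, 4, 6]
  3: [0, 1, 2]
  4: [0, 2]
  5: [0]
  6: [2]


Visit 1, push [3]
Visit 3, push [2, 0]
Visit 0, push [5, 4]
Visit 4, push [2]
Visit 2, push [6]
Visit 6, push []
Visit 5, push []

DFS order: [1, 3, 0, 4, 2, 6, 5]


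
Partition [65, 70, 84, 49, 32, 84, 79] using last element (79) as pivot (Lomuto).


Pivot: 79
  65 <= 79: advance i (no swap)
  70 <= 79: advance i (no swap)
  49 <= 79: swap -> [65, 70, 49, 84, 32, 84, 79]
  32 <= 79: swap -> [65, 70, 49, 32, 84, 84, 79]
Place pivot at 4: [65, 70, 49, 32, 79, 84, 84]

Partitioned: [65, 70, 49, 32, 79, 84, 84]


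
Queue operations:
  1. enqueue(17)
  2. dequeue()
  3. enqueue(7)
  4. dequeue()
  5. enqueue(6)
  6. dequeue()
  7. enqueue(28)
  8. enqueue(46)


enqueue(17) -> [17]
dequeue()->17, []
enqueue(7) -> [7]
dequeue()->7, []
enqueue(6) -> [6]
dequeue()->6, []
enqueue(28) -> [28]
enqueue(46) -> [28, 46]

Final queue: [28, 46]


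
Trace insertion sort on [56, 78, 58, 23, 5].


Initial: [56, 78, 58, 23, 5]
Insert 78: [56, 78, 58, 23, 5]
Insert 58: [56, 58, 78, 23, 5]
Insert 23: [23, 56, 58, 78, 5]
Insert 5: [5, 23, 56, 58, 78]

Sorted: [5, 23, 56, 58, 78]


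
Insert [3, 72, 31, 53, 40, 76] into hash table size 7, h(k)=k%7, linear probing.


Insert 3: h=3 -> slot 3
Insert 72: h=2 -> slot 2
Insert 31: h=3, 1 probes -> slot 4
Insert 53: h=4, 1 probes -> slot 5
Insert 40: h=5, 1 probes -> slot 6
Insert 76: h=6, 1 probes -> slot 0

Table: [76, None, 72, 3, 31, 53, 40]


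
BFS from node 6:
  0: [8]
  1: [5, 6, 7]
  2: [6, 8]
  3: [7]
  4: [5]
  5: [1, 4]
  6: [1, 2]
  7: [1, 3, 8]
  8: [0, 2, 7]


Visit 6, enqueue [1, 2]
Visit 1, enqueue [5, 7]
Visit 2, enqueue [8]
Visit 5, enqueue [4]
Visit 7, enqueue [3]
Visit 8, enqueue [0]
Visit 4, enqueue []
Visit 3, enqueue []
Visit 0, enqueue []

BFS order: [6, 1, 2, 5, 7, 8, 4, 3, 0]


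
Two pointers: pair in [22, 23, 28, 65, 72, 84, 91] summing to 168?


lo=0(22)+hi=6(91)=113
lo=1(23)+hi=6(91)=114
lo=2(28)+hi=6(91)=119
lo=3(65)+hi=6(91)=156
lo=4(72)+hi=6(91)=163
lo=5(84)+hi=6(91)=175

No pair found


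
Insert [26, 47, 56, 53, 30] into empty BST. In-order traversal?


Insert 26: root
Insert 47: R from 26
Insert 56: R from 26 -> R from 47
Insert 53: R from 26 -> R from 47 -> L from 56
Insert 30: R from 26 -> L from 47

In-order: [26, 30, 47, 53, 56]


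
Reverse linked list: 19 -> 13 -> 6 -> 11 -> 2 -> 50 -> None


Step 1: curr=19, set curr.next=prev(None) | reversed so far: 19
Step 2: curr=13, set curr.next=prev(19) | reversed so far: 13 -> 19
Step 3: curr=6, set curr.next=prev(13) | reversed so far: 6 -> 13 -> 19
Step 4: curr=11, set curr.next=prev(6) | reversed so far: 11 -> 6 -> 13 -> 19
Step 5: curr=2, set curr.next=prev(11) | reversed so far: 2 -> 11 -> 6 -> 13 -> 19
Step 6: curr=50, set curr.next=prev(2) | reversed so far: 50 -> 2 -> 11 -> 6 -> 13 -> 19

50 -> 2 -> 11 -> 6 -> 13 -> 19 -> None


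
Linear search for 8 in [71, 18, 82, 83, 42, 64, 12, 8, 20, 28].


i=0: 71!=8
i=1: 18!=8
i=2: 82!=8
i=3: 83!=8
i=4: 42!=8
i=5: 64!=8
i=6: 12!=8
i=7: 8==8 found!

Found at 7, 8 comps


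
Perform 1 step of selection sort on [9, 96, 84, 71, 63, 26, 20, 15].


Initial: [9, 96, 84, 71, 63, 26, 20, 15]
Step 1: min=9 at 0
  Swap: [9, 96, 84, 71, 63, 26, 20, 15]

After 1 step: [9, 96, 84, 71, 63, 26, 20, 15]


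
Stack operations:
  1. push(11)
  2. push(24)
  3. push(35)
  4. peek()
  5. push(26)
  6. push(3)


push(11) -> [11]
push(24) -> [11, 24]
push(35) -> [11, 24, 35]
peek()->35
push(26) -> [11, 24, 35, 26]
push(3) -> [11, 24, 35, 26, 3]

Final stack: [11, 24, 35, 26, 3]
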